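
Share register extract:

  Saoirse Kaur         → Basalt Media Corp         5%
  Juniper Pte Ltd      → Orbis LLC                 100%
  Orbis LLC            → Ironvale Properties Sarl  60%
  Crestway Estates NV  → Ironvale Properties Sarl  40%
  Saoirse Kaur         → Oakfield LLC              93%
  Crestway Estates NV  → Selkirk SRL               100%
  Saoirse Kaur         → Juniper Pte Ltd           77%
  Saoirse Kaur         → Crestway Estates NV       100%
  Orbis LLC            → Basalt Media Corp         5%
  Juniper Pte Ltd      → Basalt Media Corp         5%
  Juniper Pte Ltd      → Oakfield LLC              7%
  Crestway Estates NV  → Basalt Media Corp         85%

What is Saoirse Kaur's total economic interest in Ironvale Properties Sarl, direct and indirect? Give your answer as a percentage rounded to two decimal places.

86.20%

Saoirse reaches Ironvale along 2 paths.
Via Crestway: 100% × 40% = 40%.
Via Juniper → Orbis: 77% × 100% × 60% = 46.2%.
Total: 40% + 46.2% = 86.2%.
Rounded: 86.20%.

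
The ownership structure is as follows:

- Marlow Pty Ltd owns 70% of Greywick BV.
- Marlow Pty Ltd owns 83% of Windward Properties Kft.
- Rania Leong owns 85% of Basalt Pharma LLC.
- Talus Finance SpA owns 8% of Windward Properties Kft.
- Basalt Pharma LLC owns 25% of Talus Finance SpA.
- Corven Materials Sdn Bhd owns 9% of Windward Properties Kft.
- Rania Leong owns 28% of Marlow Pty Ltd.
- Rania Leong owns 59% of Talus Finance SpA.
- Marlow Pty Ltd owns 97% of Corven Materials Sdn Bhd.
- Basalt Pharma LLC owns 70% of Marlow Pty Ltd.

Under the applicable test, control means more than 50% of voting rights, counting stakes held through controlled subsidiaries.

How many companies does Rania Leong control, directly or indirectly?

Rania holds 85% of Basalt, so Rania controls Basalt.
Basalt and Rania together hold 70% + 28% = 98% of Marlow, so Rania controls Marlow.
Rania and Basalt together hold 59% + 25% = 84% of Talus, so Rania controls Talus.
Marlow holds 97% of Corven, so Rania controls Corven.
Marlow holds 70% of Greywick, so Rania controls Greywick.
Corven and Talus and Marlow together hold 9% + 8% + 83% = 100% of Windward, so Rania controls Windward.
Rania controls 6 companies.

6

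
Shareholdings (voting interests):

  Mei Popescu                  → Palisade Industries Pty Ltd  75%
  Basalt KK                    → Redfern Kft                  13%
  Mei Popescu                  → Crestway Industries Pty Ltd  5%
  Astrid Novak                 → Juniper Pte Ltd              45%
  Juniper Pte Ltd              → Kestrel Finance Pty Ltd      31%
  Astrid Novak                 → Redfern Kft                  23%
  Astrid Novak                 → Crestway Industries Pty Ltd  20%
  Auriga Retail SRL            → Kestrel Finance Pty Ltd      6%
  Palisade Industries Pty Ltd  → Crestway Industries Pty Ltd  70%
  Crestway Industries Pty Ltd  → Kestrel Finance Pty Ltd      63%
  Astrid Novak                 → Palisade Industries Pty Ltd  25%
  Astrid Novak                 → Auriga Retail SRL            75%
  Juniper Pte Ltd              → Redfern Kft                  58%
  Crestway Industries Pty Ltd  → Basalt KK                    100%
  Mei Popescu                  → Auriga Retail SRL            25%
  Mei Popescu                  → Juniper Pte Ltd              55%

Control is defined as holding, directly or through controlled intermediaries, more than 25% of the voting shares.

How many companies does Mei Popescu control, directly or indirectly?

Mei holds 75% of Palisade, so Mei controls Palisade.
Mei holds 55% of Juniper, so Mei controls Juniper.
Mei and Palisade together hold 5% + 70% = 75% of Crestway, so Mei controls Crestway.
Crestway holds 100% of Basalt, so Mei controls Basalt.
Crestway and Juniper together hold 63% + 31% = 94% of Kestrel, so Mei controls Kestrel.
Juniper and Basalt together hold 58% + 13% = 71% of Redfern, so Mei controls Redfern.
No other company's threshold is met.
Mei controls 6 companies.

6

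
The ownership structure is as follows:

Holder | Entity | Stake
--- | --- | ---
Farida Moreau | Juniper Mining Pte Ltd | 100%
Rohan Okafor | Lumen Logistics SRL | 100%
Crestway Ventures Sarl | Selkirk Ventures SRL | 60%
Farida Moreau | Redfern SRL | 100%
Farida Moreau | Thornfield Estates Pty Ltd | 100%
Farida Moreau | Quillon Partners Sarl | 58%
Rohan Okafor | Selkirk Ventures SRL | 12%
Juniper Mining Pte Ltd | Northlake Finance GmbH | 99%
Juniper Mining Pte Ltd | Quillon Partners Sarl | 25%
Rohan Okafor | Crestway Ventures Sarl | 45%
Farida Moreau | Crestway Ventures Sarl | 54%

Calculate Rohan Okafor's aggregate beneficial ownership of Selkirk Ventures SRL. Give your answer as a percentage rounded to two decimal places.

39.00%

Rohan reaches Selkirk along 2 paths.
Direct stake: 12% = 12%.
Via Crestway: 45% × 60% = 27%.
Total: 12% + 27% = 39%.
Rounded: 39.00%.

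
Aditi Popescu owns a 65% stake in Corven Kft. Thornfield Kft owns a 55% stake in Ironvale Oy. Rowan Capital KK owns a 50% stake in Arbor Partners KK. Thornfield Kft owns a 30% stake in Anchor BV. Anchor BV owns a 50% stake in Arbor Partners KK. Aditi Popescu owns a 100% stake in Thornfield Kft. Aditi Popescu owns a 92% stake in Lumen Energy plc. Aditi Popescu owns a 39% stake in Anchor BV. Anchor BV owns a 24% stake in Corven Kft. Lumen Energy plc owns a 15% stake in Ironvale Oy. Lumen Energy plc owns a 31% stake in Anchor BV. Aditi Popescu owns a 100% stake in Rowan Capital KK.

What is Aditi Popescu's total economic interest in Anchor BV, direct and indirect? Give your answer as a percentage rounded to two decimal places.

Aditi reaches Anchor along 3 paths.
Direct stake: 39% = 39%.
Via Lumen: 92% × 31% = 28.52%.
Via Thornfield: 100% × 30% = 30%.
Total: 39% + 28.52% + 30% = 97.52%.

97.52%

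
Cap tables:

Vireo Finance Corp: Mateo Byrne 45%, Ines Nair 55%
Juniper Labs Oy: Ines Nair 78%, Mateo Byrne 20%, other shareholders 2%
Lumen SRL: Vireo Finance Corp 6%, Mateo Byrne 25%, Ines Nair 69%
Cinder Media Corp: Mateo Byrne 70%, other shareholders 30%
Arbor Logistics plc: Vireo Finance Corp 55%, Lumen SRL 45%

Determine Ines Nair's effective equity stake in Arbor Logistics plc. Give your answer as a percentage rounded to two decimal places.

62.79%

Ines reaches Arbor along 3 paths.
Via Vireo: 55% × 55% = 30.25%.
Via Vireo → Lumen: 55% × 6% × 45% = 1.485%.
Via Lumen: 69% × 45% = 31.05%.
Total: 30.25% + 1.485% + 31.05% = 62.785%.
Rounded: 62.79%.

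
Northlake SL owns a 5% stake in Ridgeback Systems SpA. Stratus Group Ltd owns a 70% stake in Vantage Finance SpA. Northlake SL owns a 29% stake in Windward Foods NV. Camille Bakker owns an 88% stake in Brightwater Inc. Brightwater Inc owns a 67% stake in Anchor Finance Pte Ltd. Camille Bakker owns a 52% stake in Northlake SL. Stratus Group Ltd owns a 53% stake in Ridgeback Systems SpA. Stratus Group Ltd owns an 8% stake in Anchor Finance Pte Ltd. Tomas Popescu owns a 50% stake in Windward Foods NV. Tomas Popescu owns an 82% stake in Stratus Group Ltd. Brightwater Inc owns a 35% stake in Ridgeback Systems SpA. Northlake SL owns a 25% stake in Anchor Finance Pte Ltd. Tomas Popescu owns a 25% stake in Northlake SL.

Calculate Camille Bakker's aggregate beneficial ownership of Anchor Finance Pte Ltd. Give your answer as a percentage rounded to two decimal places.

71.96%

Camille reaches Anchor along 2 paths.
Via Northlake: 52% × 25% = 13%.
Via Brightwater: 88% × 67% = 58.96%.
Total: 13% + 58.96% = 71.96%.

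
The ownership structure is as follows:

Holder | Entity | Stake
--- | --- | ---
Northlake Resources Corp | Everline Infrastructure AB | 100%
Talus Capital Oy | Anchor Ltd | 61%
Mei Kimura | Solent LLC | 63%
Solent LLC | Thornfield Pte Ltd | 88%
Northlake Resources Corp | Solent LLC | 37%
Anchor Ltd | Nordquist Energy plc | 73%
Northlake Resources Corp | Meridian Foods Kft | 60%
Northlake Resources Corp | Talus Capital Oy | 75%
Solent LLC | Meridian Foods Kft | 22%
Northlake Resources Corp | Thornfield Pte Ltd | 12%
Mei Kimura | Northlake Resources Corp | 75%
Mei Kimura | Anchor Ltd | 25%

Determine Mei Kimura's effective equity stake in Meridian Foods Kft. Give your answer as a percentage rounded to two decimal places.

Mei reaches Meridian along 3 paths.
Via Solent: 63% × 22% = 13.86%.
Via Northlake → Solent: 75% × 37% × 22% = 6.105%.
Via Northlake: 75% × 60% = 45%.
Total: 13.86% + 6.105% + 45% = 64.965%.
Rounded: 64.97%.

64.97%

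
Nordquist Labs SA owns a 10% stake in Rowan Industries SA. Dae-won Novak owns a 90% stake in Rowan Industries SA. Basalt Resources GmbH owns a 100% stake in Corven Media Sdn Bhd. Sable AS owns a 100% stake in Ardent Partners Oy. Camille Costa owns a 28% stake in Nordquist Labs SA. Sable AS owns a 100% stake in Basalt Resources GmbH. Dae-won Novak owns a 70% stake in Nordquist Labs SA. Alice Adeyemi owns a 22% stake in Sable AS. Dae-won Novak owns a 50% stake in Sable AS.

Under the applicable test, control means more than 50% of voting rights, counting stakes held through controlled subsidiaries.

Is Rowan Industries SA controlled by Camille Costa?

Camille's largest direct stake is 28% in Nordquist, which does not meet the threshold, so Camille controls no company.
Neither Camille nor any entity Camille controls holds any voting interest in Rowan.
So Camille does not control Rowan.

No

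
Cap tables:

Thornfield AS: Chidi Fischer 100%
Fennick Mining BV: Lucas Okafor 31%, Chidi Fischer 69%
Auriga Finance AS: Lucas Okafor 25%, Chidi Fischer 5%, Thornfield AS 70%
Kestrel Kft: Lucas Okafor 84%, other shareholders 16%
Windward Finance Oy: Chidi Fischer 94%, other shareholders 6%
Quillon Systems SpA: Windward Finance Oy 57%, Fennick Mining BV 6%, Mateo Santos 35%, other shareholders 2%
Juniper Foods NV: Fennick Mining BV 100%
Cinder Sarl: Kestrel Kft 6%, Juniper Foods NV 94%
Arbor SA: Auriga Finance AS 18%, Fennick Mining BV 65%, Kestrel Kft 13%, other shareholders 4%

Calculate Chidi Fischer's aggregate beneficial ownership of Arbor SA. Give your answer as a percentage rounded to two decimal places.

Chidi reaches Arbor along 3 paths.
Via Auriga: 5% × 18% = 0.9%.
Via Thornfield → Auriga: 100% × 70% × 18% = 12.6%.
Via Fennick: 69% × 65% = 44.85%.
Total: 0.9% + 12.6% + 44.85% = 58.35%.

58.35%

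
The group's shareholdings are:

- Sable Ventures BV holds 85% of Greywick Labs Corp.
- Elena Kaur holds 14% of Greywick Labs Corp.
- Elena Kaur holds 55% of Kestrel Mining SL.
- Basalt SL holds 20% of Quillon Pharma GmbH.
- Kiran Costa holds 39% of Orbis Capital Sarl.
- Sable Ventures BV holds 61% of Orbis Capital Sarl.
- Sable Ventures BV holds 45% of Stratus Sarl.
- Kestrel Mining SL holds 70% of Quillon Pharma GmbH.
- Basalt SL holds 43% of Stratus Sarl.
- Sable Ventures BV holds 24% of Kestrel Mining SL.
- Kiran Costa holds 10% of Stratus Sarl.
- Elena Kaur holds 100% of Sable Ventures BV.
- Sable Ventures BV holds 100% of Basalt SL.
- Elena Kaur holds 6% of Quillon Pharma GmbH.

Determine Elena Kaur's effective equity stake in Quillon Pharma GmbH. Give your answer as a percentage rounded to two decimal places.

Elena reaches Quillon along 4 paths.
Via Sable → Basalt: 100% × 100% × 20% = 20%.
Via Kestrel: 55% × 70% = 38.5%.
Via Sable → Kestrel: 100% × 24% × 70% = 16.8%.
Direct stake: 6% = 6%.
Total: 20% + 38.5% + 16.8% + 6% = 81.3%.
Rounded: 81.30%.

81.30%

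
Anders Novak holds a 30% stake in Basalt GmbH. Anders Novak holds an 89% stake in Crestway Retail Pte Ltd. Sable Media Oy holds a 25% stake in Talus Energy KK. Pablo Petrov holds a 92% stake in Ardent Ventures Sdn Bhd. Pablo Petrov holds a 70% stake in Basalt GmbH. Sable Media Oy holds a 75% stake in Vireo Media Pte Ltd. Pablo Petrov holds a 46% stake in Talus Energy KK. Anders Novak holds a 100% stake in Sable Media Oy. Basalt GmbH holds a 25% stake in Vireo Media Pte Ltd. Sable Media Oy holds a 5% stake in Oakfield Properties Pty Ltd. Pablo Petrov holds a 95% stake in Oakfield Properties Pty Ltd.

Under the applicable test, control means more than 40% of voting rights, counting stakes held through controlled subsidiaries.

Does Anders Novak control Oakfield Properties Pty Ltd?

Anders holds 100% of Sable, so Anders controls Sable.
Anders holds 89% of Crestway, so Anders controls Crestway.
Sable holds 75% of Vireo, so Anders controls Vireo.
In Oakfield, Anders's side holds only 5%, not > 40%.
So Anders does not control Oakfield.

No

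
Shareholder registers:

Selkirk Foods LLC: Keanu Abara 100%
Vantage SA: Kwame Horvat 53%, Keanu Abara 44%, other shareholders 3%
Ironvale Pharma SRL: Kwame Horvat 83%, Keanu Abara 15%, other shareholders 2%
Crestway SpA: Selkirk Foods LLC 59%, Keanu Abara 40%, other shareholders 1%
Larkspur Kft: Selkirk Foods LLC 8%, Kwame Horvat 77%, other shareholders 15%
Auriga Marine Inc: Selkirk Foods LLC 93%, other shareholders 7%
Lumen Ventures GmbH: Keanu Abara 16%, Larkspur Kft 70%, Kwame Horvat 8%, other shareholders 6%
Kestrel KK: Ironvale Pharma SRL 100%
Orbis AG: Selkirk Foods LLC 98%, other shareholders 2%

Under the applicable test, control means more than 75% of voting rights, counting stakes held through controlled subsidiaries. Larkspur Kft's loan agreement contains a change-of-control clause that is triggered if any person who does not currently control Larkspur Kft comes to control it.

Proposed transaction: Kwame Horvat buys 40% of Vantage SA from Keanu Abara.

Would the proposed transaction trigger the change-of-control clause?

No

The purchase adds only to Kwame's holdings (Keanu's stake shrinks), so Kwame is the only person who could newly come to control Larkspur.
Kwame holds 77% of Larkspur, so Kwame controls Larkspur.
So Kwame already controls Larkspur before the transaction.
After the purchase, Kwame's direct stake in Vantage rises to 53% + 40% = 93%, and Keanu's stake falls to 4%.
Kwame controlled Larkspur already, so this is not a new person acquiring control; every other person's position is unchanged or reduced.
No new person acquires control, so the clause is not triggered.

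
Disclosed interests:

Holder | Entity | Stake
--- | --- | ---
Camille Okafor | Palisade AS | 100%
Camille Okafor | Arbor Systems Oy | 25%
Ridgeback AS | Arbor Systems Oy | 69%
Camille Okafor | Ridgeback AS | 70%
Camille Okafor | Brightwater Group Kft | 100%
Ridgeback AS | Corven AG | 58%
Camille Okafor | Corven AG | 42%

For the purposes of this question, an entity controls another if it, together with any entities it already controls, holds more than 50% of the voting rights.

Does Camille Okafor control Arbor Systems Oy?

Camille holds 70% of Ridgeback, so Camille controls Ridgeback.
Ridgeback and Camille together hold 69% + 25% = 94% of Arbor, so Camille controls Arbor.

Yes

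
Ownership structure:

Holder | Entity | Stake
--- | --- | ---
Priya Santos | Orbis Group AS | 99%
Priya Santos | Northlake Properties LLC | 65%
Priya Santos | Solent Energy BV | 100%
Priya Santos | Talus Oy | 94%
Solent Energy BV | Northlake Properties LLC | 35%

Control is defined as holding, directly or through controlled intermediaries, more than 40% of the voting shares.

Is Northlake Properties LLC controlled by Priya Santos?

Priya holds 100% of Solent, so Priya controls Solent.
Priya and Solent together hold 65% + 35% = 100% of Northlake, so Priya controls Northlake.

Yes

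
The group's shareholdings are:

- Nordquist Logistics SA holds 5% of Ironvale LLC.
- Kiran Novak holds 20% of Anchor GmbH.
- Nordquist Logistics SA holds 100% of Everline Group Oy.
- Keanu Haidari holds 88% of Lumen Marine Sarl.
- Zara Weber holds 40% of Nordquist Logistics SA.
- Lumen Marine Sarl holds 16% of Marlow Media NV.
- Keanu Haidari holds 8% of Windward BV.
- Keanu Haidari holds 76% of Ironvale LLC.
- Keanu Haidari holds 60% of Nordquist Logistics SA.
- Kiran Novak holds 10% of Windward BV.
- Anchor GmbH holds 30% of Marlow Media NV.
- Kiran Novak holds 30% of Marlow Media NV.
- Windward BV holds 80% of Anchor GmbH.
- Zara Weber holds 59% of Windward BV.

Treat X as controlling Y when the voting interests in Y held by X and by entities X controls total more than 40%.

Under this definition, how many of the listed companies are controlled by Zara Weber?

Zara holds 59% of Windward, so Zara controls Windward.
Windward holds 80% of Anchor, so Zara controls Anchor.
No other company's threshold is met.
Zara controls 2 companies.

2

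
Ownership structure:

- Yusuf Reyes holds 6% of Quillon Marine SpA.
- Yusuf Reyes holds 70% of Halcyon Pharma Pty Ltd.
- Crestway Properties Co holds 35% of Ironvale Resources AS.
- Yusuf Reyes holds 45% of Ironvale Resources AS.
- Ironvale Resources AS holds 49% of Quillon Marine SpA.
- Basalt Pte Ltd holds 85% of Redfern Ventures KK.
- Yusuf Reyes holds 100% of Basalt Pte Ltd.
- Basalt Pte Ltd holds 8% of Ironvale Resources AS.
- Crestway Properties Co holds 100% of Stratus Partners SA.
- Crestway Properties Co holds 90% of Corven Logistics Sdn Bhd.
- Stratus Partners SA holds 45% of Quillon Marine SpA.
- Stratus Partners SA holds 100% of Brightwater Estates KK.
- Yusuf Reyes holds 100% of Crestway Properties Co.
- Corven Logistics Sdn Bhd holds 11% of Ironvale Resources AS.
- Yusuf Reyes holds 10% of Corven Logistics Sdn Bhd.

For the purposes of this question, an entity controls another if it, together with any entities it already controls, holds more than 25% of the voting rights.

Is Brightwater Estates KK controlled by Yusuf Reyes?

Yusuf holds 100% of Crestway, so Yusuf controls Crestway.
Crestway holds 100% of Stratus, so Yusuf controls Stratus.
Stratus holds 100% of Brightwater, so Yusuf controls Brightwater.

Yes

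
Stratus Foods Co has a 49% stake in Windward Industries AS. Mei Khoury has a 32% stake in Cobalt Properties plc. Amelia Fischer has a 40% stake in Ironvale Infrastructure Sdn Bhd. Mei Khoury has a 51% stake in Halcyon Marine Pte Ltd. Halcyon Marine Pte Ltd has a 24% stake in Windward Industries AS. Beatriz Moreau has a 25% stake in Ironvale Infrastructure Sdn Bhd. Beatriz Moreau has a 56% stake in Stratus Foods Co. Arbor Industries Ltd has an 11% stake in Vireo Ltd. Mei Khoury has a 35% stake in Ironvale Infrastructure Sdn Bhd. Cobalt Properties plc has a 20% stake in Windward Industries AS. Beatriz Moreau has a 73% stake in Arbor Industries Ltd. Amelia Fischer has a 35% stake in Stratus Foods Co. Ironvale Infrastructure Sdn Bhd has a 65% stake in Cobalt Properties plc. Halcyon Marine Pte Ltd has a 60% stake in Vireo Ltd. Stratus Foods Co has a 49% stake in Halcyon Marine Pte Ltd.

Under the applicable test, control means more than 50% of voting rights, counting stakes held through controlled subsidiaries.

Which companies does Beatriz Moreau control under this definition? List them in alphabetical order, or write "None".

Beatriz holds 56% of Stratus, so Beatriz controls Stratus.
Beatriz holds 73% of Arbor, so Beatriz controls Arbor.
No other company's threshold is met.

Arbor Industries Ltd, Stratus Foods Co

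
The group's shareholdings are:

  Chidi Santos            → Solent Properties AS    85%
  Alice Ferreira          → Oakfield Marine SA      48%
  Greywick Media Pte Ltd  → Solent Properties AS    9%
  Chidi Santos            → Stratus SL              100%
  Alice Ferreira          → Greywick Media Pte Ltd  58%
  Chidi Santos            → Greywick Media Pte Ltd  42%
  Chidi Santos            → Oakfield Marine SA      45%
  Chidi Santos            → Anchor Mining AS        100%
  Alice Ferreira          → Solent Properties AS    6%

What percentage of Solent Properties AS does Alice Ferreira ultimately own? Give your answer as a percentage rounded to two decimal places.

Alice reaches Solent along 2 paths.
Via Greywick: 58% × 9% = 5.22%.
Direct stake: 6% = 6%.
Total: 5.22% + 6% = 11.22%.

11.22%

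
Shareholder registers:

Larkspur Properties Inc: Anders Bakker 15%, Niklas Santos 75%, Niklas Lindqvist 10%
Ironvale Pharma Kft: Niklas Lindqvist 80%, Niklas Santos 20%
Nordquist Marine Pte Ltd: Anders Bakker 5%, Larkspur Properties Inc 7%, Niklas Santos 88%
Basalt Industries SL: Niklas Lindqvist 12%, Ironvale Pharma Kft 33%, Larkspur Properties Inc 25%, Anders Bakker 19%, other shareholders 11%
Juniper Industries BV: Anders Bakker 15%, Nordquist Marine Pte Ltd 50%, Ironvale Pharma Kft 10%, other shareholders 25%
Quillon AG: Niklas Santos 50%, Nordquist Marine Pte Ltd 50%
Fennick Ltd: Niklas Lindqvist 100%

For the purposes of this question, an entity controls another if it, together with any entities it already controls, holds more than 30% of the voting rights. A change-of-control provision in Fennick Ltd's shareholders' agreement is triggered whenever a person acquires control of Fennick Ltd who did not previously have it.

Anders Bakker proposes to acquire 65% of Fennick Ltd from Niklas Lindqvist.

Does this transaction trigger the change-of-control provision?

The purchase adds only to Anders's holdings (Niklas Lindqvist's stake shrinks), so Anders is the only person who could newly come to control Fennick.
Anders's largest direct stake is 19% in Basalt, which does not meet the threshold, so Anders controls no company.
Neither Anders nor any entity Anders controls holds any voting interest in Fennick.
So before the transaction, Anders does not control Fennick.
After the purchase, Anders holds 65% of Fennick directly, and Niklas Lindqvist's stake falls to 35%.
Anders holds 65% of Fennick, so Anders controls Fennick.
Anders did not control Fennick before and does after, so the clause is triggered.

Yes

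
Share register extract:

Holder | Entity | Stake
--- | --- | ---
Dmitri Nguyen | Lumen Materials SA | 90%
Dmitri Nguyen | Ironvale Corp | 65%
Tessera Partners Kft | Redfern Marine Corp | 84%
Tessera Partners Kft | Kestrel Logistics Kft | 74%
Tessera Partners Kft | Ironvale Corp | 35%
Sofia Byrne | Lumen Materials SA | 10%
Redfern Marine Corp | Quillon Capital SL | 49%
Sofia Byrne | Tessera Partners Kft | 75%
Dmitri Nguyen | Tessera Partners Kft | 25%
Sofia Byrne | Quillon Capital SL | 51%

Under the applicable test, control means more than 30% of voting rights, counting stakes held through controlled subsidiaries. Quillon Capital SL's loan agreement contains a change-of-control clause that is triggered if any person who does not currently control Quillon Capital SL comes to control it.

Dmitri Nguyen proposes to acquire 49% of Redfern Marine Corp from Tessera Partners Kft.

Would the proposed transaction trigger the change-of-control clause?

The purchase adds only to Dmitri's holdings (Tessera's stake shrinks), so Dmitri is the only person who could newly come to control Quillon.
Dmitri holds 90% of Lumen, so Dmitri controls Lumen.
Dmitri holds 65% of Ironvale, so Dmitri controls Ironvale.
Neither Dmitri nor any entity Dmitri controls holds any voting interest in Quillon.
So before the transaction, Dmitri does not control Quillon.
After the purchase, Dmitri holds 49% of Redfern directly, and Tessera's stake falls to 35%.
Dmitri holds 49% of Redfern, so Dmitri controls Redfern.
Redfern holds 49% of Quillon, so Dmitri controls Quillon.
Dmitri did not control Quillon before and does after, so the clause is triggered.

Yes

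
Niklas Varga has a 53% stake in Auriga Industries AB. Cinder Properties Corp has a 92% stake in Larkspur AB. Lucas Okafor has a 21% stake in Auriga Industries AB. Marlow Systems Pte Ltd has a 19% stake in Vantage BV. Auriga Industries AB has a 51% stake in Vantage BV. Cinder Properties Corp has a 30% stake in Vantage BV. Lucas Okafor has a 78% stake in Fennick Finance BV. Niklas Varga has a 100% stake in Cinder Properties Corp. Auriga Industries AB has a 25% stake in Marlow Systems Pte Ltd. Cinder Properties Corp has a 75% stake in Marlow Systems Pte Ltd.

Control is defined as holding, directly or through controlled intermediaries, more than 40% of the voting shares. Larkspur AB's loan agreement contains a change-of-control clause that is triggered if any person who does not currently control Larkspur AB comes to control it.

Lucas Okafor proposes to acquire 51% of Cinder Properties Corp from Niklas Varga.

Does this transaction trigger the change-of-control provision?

Yes

The purchase adds only to Lucas's holdings (Niklas's stake shrinks), so Lucas is the only person who could newly come to control Larkspur.
Lucas holds 78% of Fennick, so Lucas controls Fennick.
Neither Lucas nor any entity Lucas controls holds any voting interest in Larkspur.
So before the transaction, Lucas does not control Larkspur.
After the purchase, Lucas holds 51% of Cinder directly, and Niklas's stake falls to 49%.
Lucas holds 51% of Cinder, so Lucas controls Cinder.
Cinder holds 92% of Larkspur, so Lucas controls Larkspur.
Lucas did not control Larkspur before and does after, so the clause is triggered.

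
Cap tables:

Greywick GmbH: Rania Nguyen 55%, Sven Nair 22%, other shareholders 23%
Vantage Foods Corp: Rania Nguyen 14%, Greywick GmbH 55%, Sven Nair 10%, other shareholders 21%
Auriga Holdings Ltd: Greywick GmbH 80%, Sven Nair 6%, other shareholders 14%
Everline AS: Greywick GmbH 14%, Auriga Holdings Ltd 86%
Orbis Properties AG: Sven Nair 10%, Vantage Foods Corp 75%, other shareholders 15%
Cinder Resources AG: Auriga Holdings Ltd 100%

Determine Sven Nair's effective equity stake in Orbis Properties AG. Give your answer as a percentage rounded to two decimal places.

26.58%

Sven reaches Orbis along 3 paths.
Direct stake: 10% = 10%.
Via Greywick → Vantage: 22% × 55% × 75% = 9.075%.
Via Vantage: 10% × 75% = 7.5%.
Total: 10% + 9.075% + 7.5% = 26.575%.
Rounded: 26.58%.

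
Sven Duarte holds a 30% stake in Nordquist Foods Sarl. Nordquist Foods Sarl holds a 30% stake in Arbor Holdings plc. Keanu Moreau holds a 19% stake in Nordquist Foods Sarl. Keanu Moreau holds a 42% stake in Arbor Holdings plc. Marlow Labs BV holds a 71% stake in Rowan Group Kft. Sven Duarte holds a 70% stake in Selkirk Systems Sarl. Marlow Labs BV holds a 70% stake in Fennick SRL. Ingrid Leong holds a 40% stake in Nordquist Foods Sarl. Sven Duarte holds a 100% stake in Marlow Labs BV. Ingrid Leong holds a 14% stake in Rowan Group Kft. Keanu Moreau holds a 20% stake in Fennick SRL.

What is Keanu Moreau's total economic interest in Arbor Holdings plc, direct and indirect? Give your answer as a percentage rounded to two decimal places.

47.70%

Keanu reaches Arbor along 2 paths.
Via Nordquist: 19% × 30% = 5.7%.
Direct stake: 42% = 42%.
Total: 5.7% + 42% = 47.7%.
Rounded: 47.70%.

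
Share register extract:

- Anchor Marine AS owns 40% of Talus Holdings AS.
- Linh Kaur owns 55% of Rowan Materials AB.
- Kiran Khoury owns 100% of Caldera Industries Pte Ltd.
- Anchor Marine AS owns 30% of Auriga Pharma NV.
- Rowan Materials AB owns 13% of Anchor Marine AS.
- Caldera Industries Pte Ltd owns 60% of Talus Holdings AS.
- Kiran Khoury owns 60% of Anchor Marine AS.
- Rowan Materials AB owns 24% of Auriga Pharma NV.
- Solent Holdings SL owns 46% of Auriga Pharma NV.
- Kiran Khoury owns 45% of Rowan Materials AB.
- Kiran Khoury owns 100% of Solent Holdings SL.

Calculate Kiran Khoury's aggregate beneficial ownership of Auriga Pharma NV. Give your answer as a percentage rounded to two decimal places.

Kiran reaches Auriga along 4 paths.
Via Solent: 100% × 46% = 46%.
Via Rowan → Anchor: 45% × 13% × 30% = 1.755%.
Via Anchor: 60% × 30% = 18%.
Via Rowan: 45% × 24% = 10.8%.
Total: 46% + 1.755% + 18% + 10.8% = 76.555%.
Rounded: 76.56%.

76.56%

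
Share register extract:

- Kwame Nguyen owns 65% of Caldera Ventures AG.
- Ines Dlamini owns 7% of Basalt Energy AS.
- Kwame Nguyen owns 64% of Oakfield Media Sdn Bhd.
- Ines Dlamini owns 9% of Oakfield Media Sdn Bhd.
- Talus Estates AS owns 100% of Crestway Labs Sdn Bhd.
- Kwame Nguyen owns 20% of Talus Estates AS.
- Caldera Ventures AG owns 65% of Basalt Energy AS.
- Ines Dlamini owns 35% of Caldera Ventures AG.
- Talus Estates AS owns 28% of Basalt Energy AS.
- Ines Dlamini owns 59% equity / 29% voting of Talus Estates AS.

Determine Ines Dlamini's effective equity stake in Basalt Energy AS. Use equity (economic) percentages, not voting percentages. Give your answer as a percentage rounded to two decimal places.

Ines reaches Basalt along 3 paths.
Direct stake: 7% = 7%.
Via Caldera: 35% × 65% = 22.75%.
Via Talus: 59% × 28% = 16.52%.
Total: 7% + 22.75% + 16.52% = 46.27%.

46.27%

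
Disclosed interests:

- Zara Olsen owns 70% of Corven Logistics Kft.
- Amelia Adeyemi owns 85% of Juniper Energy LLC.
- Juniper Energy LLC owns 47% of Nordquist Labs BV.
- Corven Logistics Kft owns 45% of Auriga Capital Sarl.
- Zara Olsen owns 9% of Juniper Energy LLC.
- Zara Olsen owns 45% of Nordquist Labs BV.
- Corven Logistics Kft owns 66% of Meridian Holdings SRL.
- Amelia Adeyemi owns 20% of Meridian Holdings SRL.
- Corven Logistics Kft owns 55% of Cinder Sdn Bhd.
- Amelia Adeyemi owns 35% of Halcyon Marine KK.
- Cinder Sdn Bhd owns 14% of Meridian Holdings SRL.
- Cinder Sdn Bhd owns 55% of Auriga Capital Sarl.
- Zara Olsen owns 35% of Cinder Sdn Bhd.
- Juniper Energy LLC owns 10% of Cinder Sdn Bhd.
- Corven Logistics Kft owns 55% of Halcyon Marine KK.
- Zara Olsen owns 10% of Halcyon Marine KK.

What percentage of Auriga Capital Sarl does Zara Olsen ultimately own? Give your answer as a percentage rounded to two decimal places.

Zara reaches Auriga along 4 paths.
Via Corven: 70% × 45% = 31.5%.
Via Juniper → Cinder: 9% × 10% × 55% = 0.495%.
Via Corven → Cinder: 70% × 55% × 55% = 21.175%.
Via Cinder: 35% × 55% = 19.25%.
Total: 31.5% + 0.495% + 21.175% + 19.25% = 72.42%.

72.42%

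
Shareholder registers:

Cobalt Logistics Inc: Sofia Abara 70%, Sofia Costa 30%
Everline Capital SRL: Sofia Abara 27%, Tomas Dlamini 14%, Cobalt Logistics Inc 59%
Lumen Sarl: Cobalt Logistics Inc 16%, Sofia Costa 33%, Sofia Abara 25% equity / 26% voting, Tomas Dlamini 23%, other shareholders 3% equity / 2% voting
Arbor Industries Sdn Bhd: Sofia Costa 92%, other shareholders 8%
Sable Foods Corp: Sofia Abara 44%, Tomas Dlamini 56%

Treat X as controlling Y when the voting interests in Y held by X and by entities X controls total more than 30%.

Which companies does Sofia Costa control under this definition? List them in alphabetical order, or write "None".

Sofia Costa holds 33% of Lumen, so Sofia Costa controls Lumen.
Sofia Costa holds 92% of Arbor, so Sofia Costa controls Arbor.
No other company's threshold is met.

Arbor Industries Sdn Bhd, Lumen Sarl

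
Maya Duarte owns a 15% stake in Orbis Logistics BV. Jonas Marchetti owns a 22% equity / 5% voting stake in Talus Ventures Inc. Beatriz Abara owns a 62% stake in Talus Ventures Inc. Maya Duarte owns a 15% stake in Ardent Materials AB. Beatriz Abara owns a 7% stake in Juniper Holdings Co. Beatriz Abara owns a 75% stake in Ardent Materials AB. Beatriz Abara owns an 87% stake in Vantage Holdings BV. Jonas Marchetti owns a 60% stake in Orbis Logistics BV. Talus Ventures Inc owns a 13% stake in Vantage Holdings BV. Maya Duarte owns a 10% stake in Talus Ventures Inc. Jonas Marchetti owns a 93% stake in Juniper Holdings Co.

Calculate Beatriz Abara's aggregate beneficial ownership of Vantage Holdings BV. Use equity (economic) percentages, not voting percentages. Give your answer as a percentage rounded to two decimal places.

Beatriz reaches Vantage along 2 paths.
Via Talus: 62% × 13% = 8.06%.
Direct stake: 87% = 87%.
Total: 8.06% + 87% = 95.06%.

95.06%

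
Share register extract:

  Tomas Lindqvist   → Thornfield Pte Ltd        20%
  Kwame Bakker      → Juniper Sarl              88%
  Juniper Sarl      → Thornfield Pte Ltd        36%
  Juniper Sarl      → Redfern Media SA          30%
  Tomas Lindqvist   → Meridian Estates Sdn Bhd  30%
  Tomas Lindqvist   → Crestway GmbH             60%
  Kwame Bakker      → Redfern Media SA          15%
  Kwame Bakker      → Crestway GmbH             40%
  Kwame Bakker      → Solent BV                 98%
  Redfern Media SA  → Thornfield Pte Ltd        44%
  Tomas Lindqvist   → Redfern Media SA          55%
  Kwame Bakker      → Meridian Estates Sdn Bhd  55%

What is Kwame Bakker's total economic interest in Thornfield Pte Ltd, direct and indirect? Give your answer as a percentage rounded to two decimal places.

49.90%

Kwame reaches Thornfield along 3 paths.
Via Redfern: 15% × 44% = 6.6%.
Via Juniper → Redfern: 88% × 30% × 44% = 11.616%.
Via Juniper: 88% × 36% = 31.68%.
Total: 6.6% + 11.616% + 31.68% = 49.896%.
Rounded: 49.90%.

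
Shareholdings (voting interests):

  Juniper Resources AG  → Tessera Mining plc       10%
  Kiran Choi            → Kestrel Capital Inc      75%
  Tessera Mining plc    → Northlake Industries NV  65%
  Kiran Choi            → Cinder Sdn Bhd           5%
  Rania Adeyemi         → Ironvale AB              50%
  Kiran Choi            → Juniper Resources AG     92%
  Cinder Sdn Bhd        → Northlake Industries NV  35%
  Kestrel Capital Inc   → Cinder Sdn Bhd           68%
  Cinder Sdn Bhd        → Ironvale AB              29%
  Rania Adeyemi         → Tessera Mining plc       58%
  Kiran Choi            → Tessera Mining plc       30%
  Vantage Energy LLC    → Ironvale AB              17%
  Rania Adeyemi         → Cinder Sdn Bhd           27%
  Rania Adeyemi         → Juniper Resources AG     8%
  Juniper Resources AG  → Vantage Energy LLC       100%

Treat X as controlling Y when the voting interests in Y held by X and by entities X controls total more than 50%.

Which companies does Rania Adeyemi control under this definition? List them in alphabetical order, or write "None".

Rania holds 58% of Tessera, so Rania controls Tessera.
Tessera holds 65% of Northlake, so Rania controls Northlake.
No other company's threshold is met.

Northlake Industries NV, Tessera Mining plc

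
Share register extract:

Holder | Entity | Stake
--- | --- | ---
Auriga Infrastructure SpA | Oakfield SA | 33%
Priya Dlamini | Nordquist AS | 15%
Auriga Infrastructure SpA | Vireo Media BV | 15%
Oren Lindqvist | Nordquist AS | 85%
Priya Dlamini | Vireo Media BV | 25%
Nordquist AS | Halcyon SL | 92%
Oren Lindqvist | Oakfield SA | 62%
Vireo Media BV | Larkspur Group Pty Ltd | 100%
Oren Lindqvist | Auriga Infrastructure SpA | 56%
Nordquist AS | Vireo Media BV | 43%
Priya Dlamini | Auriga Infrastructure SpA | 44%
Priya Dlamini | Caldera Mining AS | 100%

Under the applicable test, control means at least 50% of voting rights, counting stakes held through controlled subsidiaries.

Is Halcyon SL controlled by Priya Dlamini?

No

Priya holds 100% of Caldera, so Priya controls Caldera.
Neither Priya nor any entity Priya controls holds any voting interest in Halcyon.
So Priya does not control Halcyon.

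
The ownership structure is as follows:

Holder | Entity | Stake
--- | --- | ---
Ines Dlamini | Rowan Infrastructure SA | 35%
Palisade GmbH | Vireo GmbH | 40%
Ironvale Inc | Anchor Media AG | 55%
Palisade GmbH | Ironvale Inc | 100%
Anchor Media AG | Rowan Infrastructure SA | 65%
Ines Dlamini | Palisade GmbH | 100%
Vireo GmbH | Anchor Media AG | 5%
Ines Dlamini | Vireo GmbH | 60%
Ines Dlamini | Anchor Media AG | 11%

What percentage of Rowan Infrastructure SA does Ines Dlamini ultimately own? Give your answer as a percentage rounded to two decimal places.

81.15%

Ines reaches Rowan along 5 paths.
Via Anchor: 11% × 65% = 7.15%.
Via Vireo → Anchor: 60% × 5% × 65% = 1.95%.
Via Palisade → Vireo → Anchor: 100% × 40% × 5% × 65% = 1.3%.
Via Palisade → Ironvale → Anchor: 100% × 100% × 55% × 65% = 35.75%.
Direct stake: 35% = 35%.
Total: 7.15% + 1.95% + 1.3% + 35.75% + 35% = 81.15%.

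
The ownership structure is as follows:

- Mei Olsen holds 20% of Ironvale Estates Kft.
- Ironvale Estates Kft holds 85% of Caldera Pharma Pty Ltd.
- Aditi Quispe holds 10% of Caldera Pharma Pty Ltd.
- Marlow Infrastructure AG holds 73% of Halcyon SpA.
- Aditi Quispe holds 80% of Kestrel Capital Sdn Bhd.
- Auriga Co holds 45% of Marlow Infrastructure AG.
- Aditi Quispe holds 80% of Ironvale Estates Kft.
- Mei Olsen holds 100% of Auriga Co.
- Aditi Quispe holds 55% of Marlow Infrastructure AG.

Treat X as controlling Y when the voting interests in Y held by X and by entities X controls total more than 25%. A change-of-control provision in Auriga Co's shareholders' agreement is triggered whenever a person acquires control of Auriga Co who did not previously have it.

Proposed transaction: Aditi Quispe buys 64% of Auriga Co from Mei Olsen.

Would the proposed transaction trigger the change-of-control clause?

Yes

The purchase adds only to Aditi's holdings (Mei's stake shrinks), so Aditi is the only person who could newly come to control Auriga.
Aditi holds 80% of Kestrel, so Aditi controls Kestrel.
Aditi holds 80% of Ironvale, so Aditi controls Ironvale.
Aditi and Ironvale together hold 10% + 85% = 95% of Caldera, so Aditi controls Caldera.
Aditi holds 55% of Marlow, so Aditi controls Marlow.
Marlow holds 73% of Halcyon, so Aditi controls Halcyon.
Neither Aditi nor any entity Aditi controls holds any voting interest in Auriga.
So before the transaction, Aditi does not control Auriga.
After the purchase, Aditi holds 64% of Auriga directly, and Mei's stake falls to 36%.
Aditi holds 64% of Auriga, so Aditi controls Auriga.
Aditi did not control Auriga before and does after, so the clause is triggered.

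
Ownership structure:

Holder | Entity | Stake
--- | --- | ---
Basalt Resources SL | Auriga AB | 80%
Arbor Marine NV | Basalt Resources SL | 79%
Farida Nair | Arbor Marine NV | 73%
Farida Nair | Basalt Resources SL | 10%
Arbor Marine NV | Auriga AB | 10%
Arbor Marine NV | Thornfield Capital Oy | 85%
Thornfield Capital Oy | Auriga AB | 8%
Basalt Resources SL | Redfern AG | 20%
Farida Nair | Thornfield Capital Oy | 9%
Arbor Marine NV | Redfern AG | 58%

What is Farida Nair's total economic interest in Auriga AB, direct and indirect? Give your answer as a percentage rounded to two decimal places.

67.12%

Farida reaches Auriga along 5 paths.
Via Arbor: 73% × 10% = 7.3%.
Via Basalt: 10% × 80% = 8%.
Via Arbor → Basalt: 73% × 79% × 80% = 46.136%.
Via Arbor → Thornfield: 73% × 85% × 8% = 4.964%.
Via Thornfield: 9% × 8% = 0.72%.
Total: 7.3% + 8% + 46.136% + 4.964% + 0.72% = 67.12%.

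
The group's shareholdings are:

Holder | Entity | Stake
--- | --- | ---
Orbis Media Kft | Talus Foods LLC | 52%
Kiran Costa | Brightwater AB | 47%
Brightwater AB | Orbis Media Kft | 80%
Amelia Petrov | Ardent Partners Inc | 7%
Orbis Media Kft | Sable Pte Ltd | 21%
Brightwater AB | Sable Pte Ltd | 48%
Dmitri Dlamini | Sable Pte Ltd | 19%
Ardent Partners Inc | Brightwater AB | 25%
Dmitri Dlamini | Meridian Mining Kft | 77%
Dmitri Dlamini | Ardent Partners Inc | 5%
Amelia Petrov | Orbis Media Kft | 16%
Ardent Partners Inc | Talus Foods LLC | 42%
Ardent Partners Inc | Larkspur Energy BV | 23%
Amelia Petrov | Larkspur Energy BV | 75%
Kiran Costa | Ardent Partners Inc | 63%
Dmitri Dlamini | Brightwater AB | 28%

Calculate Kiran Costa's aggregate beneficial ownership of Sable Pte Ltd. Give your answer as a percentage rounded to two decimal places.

40.66%

Kiran reaches Sable along 4 paths.
Via Ardent → Brightwater → Orbis: 63% × 25% × 80% × 21% = 2.646%.
Via Brightwater → Orbis: 47% × 80% × 21% = 7.896%.
Via Ardent → Brightwater: 63% × 25% × 48% = 7.56%.
Via Brightwater: 47% × 48% = 22.56%.
Total: 2.646% + 7.896% + 7.56% + 22.56% = 40.662%.
Rounded: 40.66%.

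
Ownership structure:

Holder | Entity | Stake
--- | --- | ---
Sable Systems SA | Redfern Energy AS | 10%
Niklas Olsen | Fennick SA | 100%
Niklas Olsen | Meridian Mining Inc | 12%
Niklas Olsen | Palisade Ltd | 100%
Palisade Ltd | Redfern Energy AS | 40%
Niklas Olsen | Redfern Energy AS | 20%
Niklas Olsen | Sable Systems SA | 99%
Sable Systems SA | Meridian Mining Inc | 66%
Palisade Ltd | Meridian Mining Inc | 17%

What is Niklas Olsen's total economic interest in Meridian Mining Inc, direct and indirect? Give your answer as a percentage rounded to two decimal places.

Niklas reaches Meridian along 3 paths.
Direct stake: 12% = 12%.
Via Sable: 99% × 66% = 65.34%.
Via Palisade: 100% × 17% = 17%.
Total: 12% + 65.34% + 17% = 94.34%.

94.34%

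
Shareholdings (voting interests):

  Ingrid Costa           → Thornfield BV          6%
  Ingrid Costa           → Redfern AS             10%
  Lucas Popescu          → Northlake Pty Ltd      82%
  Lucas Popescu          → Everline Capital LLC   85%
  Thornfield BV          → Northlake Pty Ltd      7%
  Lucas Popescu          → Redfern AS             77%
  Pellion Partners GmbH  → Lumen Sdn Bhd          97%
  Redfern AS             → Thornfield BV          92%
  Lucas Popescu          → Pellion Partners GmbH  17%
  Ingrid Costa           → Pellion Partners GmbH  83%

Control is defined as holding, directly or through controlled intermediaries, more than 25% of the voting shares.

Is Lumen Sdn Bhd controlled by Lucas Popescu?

Lucas holds 77% of Redfern, so Lucas controls Redfern.
Redfern holds 92% of Thornfield, so Lucas controls Thornfield.
Thornfield and Lucas together hold 7% + 82% = 89% of Northlake, so Lucas controls Northlake.
Lucas holds 85% of Everline, so Lucas controls Everline.
Neither Lucas nor any entity Lucas controls holds any voting interest in Lumen.
So Lucas does not control Lumen.

No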